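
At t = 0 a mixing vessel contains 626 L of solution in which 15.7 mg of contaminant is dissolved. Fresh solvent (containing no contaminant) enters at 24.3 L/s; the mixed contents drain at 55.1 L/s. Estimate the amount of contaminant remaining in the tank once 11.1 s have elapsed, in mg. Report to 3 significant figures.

Let m(t) be the amount of contaminant. Volume: V(t) = V₀ + (Q_in − Q_out) t = 626 − 30.800 t; V(11.1) = 284.12 L.
Solute balance: dm/dt = 0 − Q_out C = −Q_out m/V(t).
dm/m = −Q_out dt/(V₀ − 30.800 t); integrating gives ln(m/m₀) = −(Q_out/(Q_in−Q_out)) ln(V/V₀).
m = m₀ (V₀/V)^(Q_out/(Q_in−Q_out)) = 15.7 × (626/284.12)^(-1.7890) = 3.8208 mg.

3.82 mg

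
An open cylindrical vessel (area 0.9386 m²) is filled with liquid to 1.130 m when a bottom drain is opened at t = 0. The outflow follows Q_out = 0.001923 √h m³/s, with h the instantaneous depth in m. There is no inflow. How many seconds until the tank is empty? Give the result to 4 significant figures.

Volume balance on the tank: A dh/dt = −0.001923 √h.
Separate and integrate: 2(√h − √h₀) = −(0.001923/A) t.
Tank is empty when √h = 0: t_empty = 2A√h₀/0.001923.
t_empty = 2·0.9386·√1.130/0.001923 = 1.87720·1.06301/0.001923 = 1037.70 s.

1038 s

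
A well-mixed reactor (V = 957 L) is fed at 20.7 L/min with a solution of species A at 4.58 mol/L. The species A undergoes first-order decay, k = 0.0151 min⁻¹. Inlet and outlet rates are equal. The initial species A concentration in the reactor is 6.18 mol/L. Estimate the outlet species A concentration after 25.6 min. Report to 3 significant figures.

V dC/dt = Q(C_in − C) − k V C.
This is linear with rate a = Q/V + k = 0.036730 min⁻¹.
C_ss = Q C_in/(Q + kV) = 2.6971 mol/L; C(t) = C_ss + (C₀ − C_ss) e^(−a t).
C(25.6) = 2.6971 + (3.4829)·e^(−0.036730·25.6) = 2.6971 + (3.4829)·0.39051 = 4.0572 mol/L.

4.06 mol/L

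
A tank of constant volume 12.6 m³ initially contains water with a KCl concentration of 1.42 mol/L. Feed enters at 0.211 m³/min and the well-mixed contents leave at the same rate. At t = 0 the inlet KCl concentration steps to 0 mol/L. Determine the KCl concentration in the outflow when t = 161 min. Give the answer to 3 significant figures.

0.0958 mol/L

Unsteady species balance (constant V, well mixed): V dC/dt = Q(C_in − C).
Rewrite as dC/dt + C/τ = C_in/τ, τ = V/Q = 59.716 min.
This is linear first-order; C(t) = C_in + (C₀ − C_in) e^(−t/τ).
C(161) = 0 + (1.42 − 0)·e^(−161/59.716) = 0 + (1.4200)·0.067467 = 0.095804 mol/L.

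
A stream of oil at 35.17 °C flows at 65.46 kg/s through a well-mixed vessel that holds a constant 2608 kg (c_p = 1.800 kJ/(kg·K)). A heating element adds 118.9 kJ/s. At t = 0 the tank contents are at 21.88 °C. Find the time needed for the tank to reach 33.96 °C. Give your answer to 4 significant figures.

M c_p dT/dt = ṁ c_p (T_in − T) + Q̇.
τ = M/ṁ = 39.8411 s; T_ss = T_in + Q̇/(ṁ c_p) = 36.1791 °C.
T(t) = T_ss + (T₀ − T_ss) e^(−t/τ). Set T = 33.96:
e^(−t/τ) = (33.96 − 36.1791)/(21.88 − 36.1791) = 0.155191
t = −39.8411 · ln(0.155191) = 74.2278 s.

74.23 s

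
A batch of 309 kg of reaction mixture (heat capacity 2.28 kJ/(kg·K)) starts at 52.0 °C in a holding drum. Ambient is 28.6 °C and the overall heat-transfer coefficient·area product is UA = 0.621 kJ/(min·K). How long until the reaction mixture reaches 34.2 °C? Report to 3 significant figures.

Lumped-capacitance energy balance: M c_p dT/dt = UA(T_amb − T).
τ = M c_p/UA = 1134.5 min; T_ss = T_amb = 28.600 °C.
T(t) = T_ss + (T₀ − T_ss)e^(−t/τ); set T = 34.2:
t = −τ ln[(T − T_ss)/(T₀ − T_ss)] = −1134.5 · ln(0.23932) = 1622.3 min.

1620 min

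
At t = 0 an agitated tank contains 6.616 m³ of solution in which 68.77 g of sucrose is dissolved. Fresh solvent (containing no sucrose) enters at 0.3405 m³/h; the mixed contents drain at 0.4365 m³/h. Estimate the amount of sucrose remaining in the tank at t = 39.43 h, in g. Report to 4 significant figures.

Let m(t) be the amount of sucrose. Volume: V(t) = V₀ + (Q_in − Q_out) t = 6.616 − 0.0960000 t; V(39.43) = 2.83072 m³.
Solute balance: dm/dt = 0 − Q_out C = −Q_out m/V(t).
dm/m = −Q_out dt/(V₀ − 0.0960000 t); integrating gives ln(m/m₀) = −(Q_out/(Q_in−Q_out)) ln(V/V₀).
m = m₀ (V₀/V)^(Q_out/(Q_in−Q_out)) = 68.77 × (6.616/2.83072)^(-4.54688) = 1.44868 g.

1.449 g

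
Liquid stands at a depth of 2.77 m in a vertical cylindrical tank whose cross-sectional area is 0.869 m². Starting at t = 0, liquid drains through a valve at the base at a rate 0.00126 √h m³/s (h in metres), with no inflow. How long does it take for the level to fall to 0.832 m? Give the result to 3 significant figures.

1040 s

A dh/dt = −Q_out = −0.00126 √h.
∫ h^(−1/2) dh = −(0.00126/A) ∫ dt, giving 2√h = 2√h₀ − (0.00126/A) t.
t = 2A(√h₀ − √h)/0.00126 = 2·0.869·(√2.77 − √0.832)/0.00126
  = 1.7380 × (1.6643 − 0.91214) / 0.00126 = 1037.5 s.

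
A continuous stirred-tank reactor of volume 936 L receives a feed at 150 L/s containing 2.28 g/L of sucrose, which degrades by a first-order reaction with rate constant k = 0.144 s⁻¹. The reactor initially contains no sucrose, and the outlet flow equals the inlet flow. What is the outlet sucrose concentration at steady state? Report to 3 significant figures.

V dC/dt = Q(C_in − C) − k V C.
Steady state (dC/dt = 0): C_ss = Q C_in/(Q + kV) = C_in/(1 + kV/Q).
C_ss = 150·2.28/(150 + 0.144·936) = 342.00/284.78 = 1.2009 g/L.

1.20 g/L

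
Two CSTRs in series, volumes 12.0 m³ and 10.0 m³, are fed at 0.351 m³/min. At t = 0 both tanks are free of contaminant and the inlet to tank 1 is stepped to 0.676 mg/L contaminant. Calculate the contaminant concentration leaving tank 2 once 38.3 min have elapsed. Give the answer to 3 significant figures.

0.234 mg/L

Species balance on tank i: dCᵢ/dt = (Cᵢ₋₁ − Cᵢ)/τᵢ with τᵢ = Vᵢ/Q.
τ₁ = 12.0/0.351 = 34.188 min; τ₂ = 10.0/0.351 = 28.490 min.
Solving the cascade with C₁(0)=C₂(0)=0 gives C₂(t) = C_in[1 − (τ₁ e^(−t/τ₁) − τ₂ e^(−t/τ₂))/(τ₁ − τ₂)].
At t = 38.3: e^(−t/τ₁) = 0.32619, e^(−t/τ₂) = 0.26071.
C₂ = 0.676·[1 − (34.188·0.32619 − 28.490·0.26071)/(5.6980)] = 0.676·0.34643 = 0.23419 mg/L.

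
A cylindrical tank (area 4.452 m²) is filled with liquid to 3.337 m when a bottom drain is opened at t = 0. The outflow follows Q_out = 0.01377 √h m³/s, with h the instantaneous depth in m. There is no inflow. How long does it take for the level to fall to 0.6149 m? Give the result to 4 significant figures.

674.2 s

A dh/dt = −Q_out = −0.01377 √h.
This is separable: 2 d(√h)/dt = −0.01377/A, so √h = √h₀ − (0.01377/(2A)) t.
t = 2A(√h₀ − √h)/0.01377 = 2·4.452·(√3.337 − √0.6149)/0.01377
  = 8.90400 × (1.82675 − 0.784156) / 0.01377 = 674.163 s.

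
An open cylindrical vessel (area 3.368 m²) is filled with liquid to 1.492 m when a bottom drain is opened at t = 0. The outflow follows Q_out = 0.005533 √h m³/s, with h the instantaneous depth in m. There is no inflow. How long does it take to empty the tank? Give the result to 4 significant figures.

1487 s

Mass balance (ρ constant): A dh/dt = −0.005533 √h.
Separate and integrate: 2(√h − √h₀) = −(0.005533/A) t.
Set h = 0: 2√h₀ = (0.005533/A) t_empty ⇒ t_empty = 2A√h₀/0.005533.
t_empty = 2·3.368·√1.492/0.005533 = 6.73600·1.22147/0.005533 = 1487.05 s.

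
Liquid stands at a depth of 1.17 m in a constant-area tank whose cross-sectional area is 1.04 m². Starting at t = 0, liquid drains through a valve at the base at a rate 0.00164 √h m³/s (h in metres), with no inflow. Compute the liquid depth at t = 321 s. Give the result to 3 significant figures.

With no inflow, A dh/dt = −0.00164 √h.
Separate and integrate: 2(√h − √h₀) = −(0.00164/A) t.
√h = √1.17 − 0.00164·321/(2·1.04) = 1.0817 − 0.25310 = 0.82857.
h = 0.82857² = 0.68653 m.

0.687 m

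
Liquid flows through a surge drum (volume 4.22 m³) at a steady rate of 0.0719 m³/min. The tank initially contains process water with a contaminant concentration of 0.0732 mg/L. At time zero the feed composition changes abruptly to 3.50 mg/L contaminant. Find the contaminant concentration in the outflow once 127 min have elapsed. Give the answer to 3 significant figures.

Species balance on the tank: V dC/dt = Q(C_in − C).
Rewrite as dC/dt + C/τ = C_in/τ, τ = V/Q = 58.693 min.
C approaches C_in exponentially: C(t) = C_in + (C₀ − C_in) e^(−t/τ).
C(127) = 3.50 + (0.0732 − 3.50)·e^(−127/58.693) = 3.50 + (-3.4268)·0.11489 = 3.1063 mg/L.

3.11 mg/L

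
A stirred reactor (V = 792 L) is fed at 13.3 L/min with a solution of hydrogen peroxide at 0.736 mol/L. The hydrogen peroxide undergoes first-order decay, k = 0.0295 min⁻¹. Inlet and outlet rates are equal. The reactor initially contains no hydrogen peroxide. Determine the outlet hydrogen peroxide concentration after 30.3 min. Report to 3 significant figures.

0.201 mol/L

V dC/dt = Q(C_in − C) − k V C.
This is linear with rate a = Q/V + k = 0.046293 min⁻¹.
C_ss = Q C_in/(Q + kV) = 0.26699 mol/L; C(t) = C_ss + (C₀ − C_ss) e^(−a t).
C(30.3) = 0.26699 + (-0.26699)·e^(−0.046293·30.3) = 0.26699 + (-0.26699)·0.24594 = 0.20132 mol/L.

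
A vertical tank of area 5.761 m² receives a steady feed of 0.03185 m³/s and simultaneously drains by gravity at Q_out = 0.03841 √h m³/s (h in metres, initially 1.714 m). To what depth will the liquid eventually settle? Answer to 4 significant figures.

A dh/dt = Q_in − 0.03841 √h. Steady state requires inflow = outflow:
Q_in = 0.03841 √h_ss ⇒ √h_ss = 0.03185/0.03841 = 0.829211.
h_ss = 0.829211² = 0.687591 m. (Since h₀ = 1.714 m > h_ss, the level will fall toward this value.)

0.6876 m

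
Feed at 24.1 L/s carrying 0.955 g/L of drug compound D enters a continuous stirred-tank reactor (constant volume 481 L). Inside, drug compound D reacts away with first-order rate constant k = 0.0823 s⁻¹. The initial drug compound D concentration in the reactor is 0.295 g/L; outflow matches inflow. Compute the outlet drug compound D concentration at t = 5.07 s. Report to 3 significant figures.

0.327 g/L

Species balance: V dC/dt = Q C_in − Q C − k V C.
This is linear with rate a = Q/V + k = 0.13240 s⁻¹.
C_ss = Q C_in/(Q + kV) = 0.36139 g/L; C(t) = C_ss + (C₀ − C_ss) e^(−a t).
C(5.07) = 0.36139 + (-0.066389)·e^(−0.13240·5.07) = 0.36139 + (-0.066389)·0.51105 = 0.32746 g/L.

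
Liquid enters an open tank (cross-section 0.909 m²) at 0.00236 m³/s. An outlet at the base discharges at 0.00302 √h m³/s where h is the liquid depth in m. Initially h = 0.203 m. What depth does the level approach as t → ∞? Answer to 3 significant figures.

Accumulation of liquid (constant cross-section A): A dh/dt = Q_in − 0.00302 √h. At steady state dh/dt = 0:
Q_in = 0.00302 √h_ss ⇒ √h_ss = 0.00236/0.00302 = 0.78146.
h_ss = 0.78146² = 0.61067 m. (Since h₀ = 0.203 m < h_ss, the level will rise toward this value.)

0.611 m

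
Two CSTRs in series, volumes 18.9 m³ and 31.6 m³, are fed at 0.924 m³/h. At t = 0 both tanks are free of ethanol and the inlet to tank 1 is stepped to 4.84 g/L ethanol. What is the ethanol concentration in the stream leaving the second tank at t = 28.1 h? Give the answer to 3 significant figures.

1.37 g/L

Time constants: τᵢ = Vᵢ/Q for each well-mixed tank.
τ₁ = 18.9/0.924 = 20.455 h; τ₂ = 31.6/0.924 = 34.199 h.
Tank 1: C₁ = C_in(1 − e^(−t/τ₁)). Tank 2 (τ₁ ≠ τ₂): C₂ = C_in[1 − (τ₁ e^(−t/τ₁) − τ₂ e^(−t/τ₂))/(τ₁ − τ₂)].
At t = 28.1: e^(−t/τ₁) = 0.25315, e^(−t/τ₂) = 0.43970.
C₂ = 4.84·[1 − (20.455·0.25315 − 34.199·0.43970)/(-13.745)] = 4.84·0.28267 = 1.3681 g/L.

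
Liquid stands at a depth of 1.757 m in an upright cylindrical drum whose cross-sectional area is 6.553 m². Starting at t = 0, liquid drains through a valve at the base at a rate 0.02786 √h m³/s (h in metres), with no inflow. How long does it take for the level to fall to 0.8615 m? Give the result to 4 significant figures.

186.9 s

Volume balance on the tank: A dh/dt = −0.02786 √h.
This is separable: 2 d(√h)/dt = −0.02786/A, so √h = √h₀ − (0.02786/(2A)) t.
t = 2A(√h₀ − √h)/0.02786 = 2·6.553·(√1.757 − √0.8615)/0.02786
  = 13.1060 × (1.32552 − 0.928170) / 0.02786 = 186.922 s.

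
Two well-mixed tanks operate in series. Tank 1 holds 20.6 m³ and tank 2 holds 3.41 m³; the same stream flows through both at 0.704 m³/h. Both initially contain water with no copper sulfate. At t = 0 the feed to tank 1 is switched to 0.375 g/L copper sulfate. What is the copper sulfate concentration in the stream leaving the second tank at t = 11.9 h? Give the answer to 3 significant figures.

Each tank obeys Vᵢ dCᵢ/dt = Q(Cᵢ₋₁ − Cᵢ), so τᵢ = Vᵢ/Q.
τ₁ = 20.6/0.704 = 29.261 h; τ₂ = 3.41/0.704 = 4.8438 h.
Tank 1: C₁ = C_in(1 − e^(−t/τ₁)). Tank 2 (τ₁ ≠ τ₂): C₂ = C_in[1 − (τ₁ e^(−t/τ₁) − τ₂ e^(−t/τ₂))/(τ₁ − τ₂)].
At t = 11.9: e^(−t/τ₁) = 0.66586, e^(−t/τ₂) = 0.085711.
C₂ = 0.375·[1 − (29.261·0.66586 − 4.8438·0.085711)/(24.418)] = 0.375·0.21906 = 0.082147 g/L.

0.0821 g/L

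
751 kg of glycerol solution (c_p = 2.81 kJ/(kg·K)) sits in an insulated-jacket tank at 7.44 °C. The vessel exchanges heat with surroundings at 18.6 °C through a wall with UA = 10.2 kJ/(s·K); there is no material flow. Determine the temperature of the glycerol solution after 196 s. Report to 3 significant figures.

M c_p dT/dt = −UA(T − T_amb).
dT/dt = (T_ss − T)/τ with T_ss = T_amb = 18.600 °C, τ = M c_p/UA = 751·2.81/10.2 = 206.89 s.
Solution: T(t) = T_ss + (T₀ − T_ss) e^(−t/τ).
T(196) = 18.600 + (-11.160)·0.38777 = 14.273 °C.

14.3 °C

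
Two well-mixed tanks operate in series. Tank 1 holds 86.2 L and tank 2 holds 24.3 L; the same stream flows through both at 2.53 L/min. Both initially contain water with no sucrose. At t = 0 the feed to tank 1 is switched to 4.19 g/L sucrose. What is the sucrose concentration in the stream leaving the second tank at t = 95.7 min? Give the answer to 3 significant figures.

3.84 g/L

Species balance on tank i: dCᵢ/dt = (Cᵢ₋₁ − Cᵢ)/τᵢ with τᵢ = Vᵢ/Q.
τ₁ = 86.2/2.53 = 34.071 min; τ₂ = 24.3/2.53 = 9.6047 min.
Tank 1: C₁ = C_in(1 − e^(−t/τ₁)). Tank 2 (τ₁ ≠ τ₂): C₂ = C_in[1 − (τ₁ e^(−t/τ₁) − τ₂ e^(−t/τ₂))/(τ₁ − τ₂)].
At t = 95.7: e^(−t/τ₁) = 0.060276, e^(−t/τ₂) = 4.7072e-05.
C₂ = 4.19·[1 − (34.071·0.060276 − 9.6047·4.7072e-05)/(24.466)] = 4.19·0.91608 = 3.8384 g/L.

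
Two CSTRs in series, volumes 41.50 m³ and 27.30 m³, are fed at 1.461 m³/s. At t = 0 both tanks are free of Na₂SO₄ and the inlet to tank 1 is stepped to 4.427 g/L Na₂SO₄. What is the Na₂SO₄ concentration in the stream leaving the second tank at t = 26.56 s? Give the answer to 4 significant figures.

Species balance on tank i: dCᵢ/dt = (Cᵢ₋₁ − Cᵢ)/τᵢ with τᵢ = Vᵢ/Q.
τ₁ = 41.50/1.461 = 28.4052 s; τ₂ = 27.30/1.461 = 18.6858 s.
Solving the cascade with C₁(0)=C₂(0)=0 gives C₂(t) = C_in[1 − (τ₁ e^(−t/τ₁) − τ₂ e^(−t/τ₂))/(τ₁ − τ₂)].
At t = 26.56: e^(−t/τ₁) = 0.392570, e^(−t/τ₂) = 0.241376.
C₂ = 4.427·[1 − (28.4052·0.392570 − 18.6858·0.241376)/(9.71937)] = 4.427·0.316754 = 1.40227 g/L.

1.402 g/L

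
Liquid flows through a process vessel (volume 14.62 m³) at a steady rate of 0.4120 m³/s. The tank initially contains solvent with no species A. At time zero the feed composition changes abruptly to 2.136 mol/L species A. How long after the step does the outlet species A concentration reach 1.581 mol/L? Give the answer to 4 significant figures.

47.82 s

Species balance: V dC/dt = Q(C_in − C) ⇒ τ = V/Q = 35.4854 s.
C(t) = C_in + (C₀ − C_in) e^(−t/τ). Set C = 1.581 and solve for t:
e^(−t/τ) = (C − C_in)/(C₀ − C_in) = (1.581 − 2.136)/(0 − 2.136) = 0.259831
t = −τ ln(…) = 35.4854 × 1.34772 = 47.8245 s.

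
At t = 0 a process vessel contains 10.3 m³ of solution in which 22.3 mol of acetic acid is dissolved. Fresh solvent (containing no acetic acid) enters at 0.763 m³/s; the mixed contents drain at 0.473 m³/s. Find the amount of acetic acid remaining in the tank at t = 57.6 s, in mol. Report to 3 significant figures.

Total volume: dV/dt = Q_in − Q_out = 0.29000 m³/s, so V(t) = 10.3 + 0.29000 t and V(57.6) = 27.004 m³.
Solute balance: dm/dt = 0 − Q_out C = −Q_out m/V(t).
Separate: dm/m = −Q_out dt/V(t) ⇒ ln(m/m₀) = −(Q_out/(Q_in−Q_out)) ln(V/V₀).
m = m₀ (V₀/V)^(Q_out/(Q_in−Q_out)) = 22.3 × (10.3/27.004)^(1.6310) = 4.6299 mol.

4.63 mol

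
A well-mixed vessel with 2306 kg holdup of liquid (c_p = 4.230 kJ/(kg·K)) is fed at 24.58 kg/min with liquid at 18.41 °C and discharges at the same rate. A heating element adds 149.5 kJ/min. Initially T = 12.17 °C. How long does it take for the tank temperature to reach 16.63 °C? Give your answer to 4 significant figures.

Unsteady energy balance on the tank contents: M c_p dT/dt = ṁ c_p (T_in − T) + 149.5.
τ = M/ṁ = 93.8161 min; T_ss = T_in + Q̇/(ṁ c_p) = 19.8479 °C.
T(t) = T_ss + (T₀ − T_ss) e^(−t/τ). Set T = 16.63:
e^(−t/τ) = (16.63 − 19.8479)/(12.17 − 19.8479) = 0.419110
t = −93.8161 · ln(0.419110) = 81.5846 min.

81.58 min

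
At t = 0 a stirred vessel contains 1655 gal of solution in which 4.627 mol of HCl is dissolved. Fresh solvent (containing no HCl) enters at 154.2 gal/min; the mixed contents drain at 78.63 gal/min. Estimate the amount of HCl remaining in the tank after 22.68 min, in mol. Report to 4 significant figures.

2.209 mol

Let m(t) be the amount of HCl. Volume: V(t) = V₀ + (Q_in − Q_out) t = 1655 + 75.5700 t; V(22.68) = 3368.93 gal.
No HCl enters, so dm/dt = −Q_out · (m/V).
dm/m = −Q_out dt/(V₀ + 75.5700 t); integrating gives ln(m/m₀) = −(Q_out/(Q_in−Q_out)) ln(V/V₀).
m = m₀ (V₀/V)^(Q_out/(Q_in−Q_out)) = 4.627 × (1655/3368.93)^(1.04049) = 2.20854 mol.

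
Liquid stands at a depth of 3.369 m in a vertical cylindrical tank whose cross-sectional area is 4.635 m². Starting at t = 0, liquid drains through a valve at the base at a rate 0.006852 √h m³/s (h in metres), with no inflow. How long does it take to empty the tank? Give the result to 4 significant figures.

2483 s

A dh/dt = −Q_out = −0.006852 √h.
∫ h^(−1/2) dh = −(0.006852/A) ∫ dt, giving 2√h = 2√h₀ − (0.006852/A) t.
Set h = 0: 2√h₀ = (0.006852/A) t_empty ⇒ t_empty = 2A√h₀/0.006852.
t_empty = 2·4.635·√3.369/0.006852 = 9.27000·1.83548/0.006852 = 2483.21 s.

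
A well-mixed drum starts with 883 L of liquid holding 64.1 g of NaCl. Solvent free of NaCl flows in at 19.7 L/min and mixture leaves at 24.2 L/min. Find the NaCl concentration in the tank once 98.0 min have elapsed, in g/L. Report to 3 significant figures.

0.00351 g/L

Total volume: dV/dt = Q_in − Q_out = -4.5000 L/min, so V(t) = 883 − 4.5000 t and V(98.0) = 442.00 L.
Solute balance: dm/dt = 0 − Q_out C = −Q_out m/V(t).
dm/m = −Q_out dt/(V₀ − 4.5000 t); integrating gives ln(m/m₀) = −(Q_out/(Q_in−Q_out)) ln(V/V₀).
m = m₀ (V₀/V)^(Q_out/(Q_in−Q_out)) = 64.1 × (883/442.00)^(-5.3778) = 1.5511 g.
C = m/V = 1.5511/442.00 = 0.0035092 g/L.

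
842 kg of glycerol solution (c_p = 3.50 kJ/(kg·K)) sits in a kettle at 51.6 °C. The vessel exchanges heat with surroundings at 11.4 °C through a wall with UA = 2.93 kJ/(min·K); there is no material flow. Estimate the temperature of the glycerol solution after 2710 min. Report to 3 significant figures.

M c_p dT/dt = −UA(T − T_amb).
dT/dt = (T_ss − T)/τ with T_ss = T_amb = 11.400 °C, τ = M c_p/UA = 842·3.50/2.93 = 1005.8 min.
T approaches T_ss exponentially: T(t) = T_ss + (T₀ − T_ss) e^(−t/τ).
T(2710) = 11.400 + (40.200)·0.067585 = 14.117 °C.

14.1 °C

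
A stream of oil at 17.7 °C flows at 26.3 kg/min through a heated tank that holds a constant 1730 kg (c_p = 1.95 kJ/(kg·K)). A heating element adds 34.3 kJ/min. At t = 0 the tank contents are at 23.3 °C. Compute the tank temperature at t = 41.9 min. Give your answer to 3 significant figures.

Heat balance on the well-mixed liquid: M c_p dT/dt = ṁ c_p (T_in − T) + 34.3.
Rearrange: dT/dt = (T_ss − T)/τ with τ = M/ṁ = 65.779 min and T_ss = T_in + Q̇/(ṁ c_p) = 18.369 °C.
Integrating: T(t) = T_ss + (T₀ − T_ss) e^(−t/τ).
T(41.9) = 18.369 + (4.9312)·e^(−41.9/65.779) = 18.369 + (4.9312)·0.52889 = 20.977 °C.

21.0 °C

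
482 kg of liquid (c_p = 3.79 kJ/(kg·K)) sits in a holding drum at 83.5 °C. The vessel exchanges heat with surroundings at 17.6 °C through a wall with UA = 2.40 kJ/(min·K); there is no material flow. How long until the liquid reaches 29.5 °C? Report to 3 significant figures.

1300 min

Lumped-capacitance energy balance: M c_p dT/dt = UA(T_amb − T).
τ = M c_p/UA = 761.16 min; T_ss = T_amb = 17.600 °C.
T(t) = T_ss + (T₀ − T_ss)e^(−t/τ); set T = 29.5:
t = −τ ln[(T − T_ss)/(T₀ − T_ss)] = −761.16 · ln(0.18058) = 1302.8 min.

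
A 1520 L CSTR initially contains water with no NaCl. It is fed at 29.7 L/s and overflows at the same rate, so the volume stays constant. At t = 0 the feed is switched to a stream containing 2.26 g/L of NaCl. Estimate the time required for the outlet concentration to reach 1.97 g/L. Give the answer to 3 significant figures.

Accumulation = in − out for the solute gives V dC/dt = Q(C_in − C), so τ = V/Q = 51.178 s.
C(t) = C_in + (C₀ − C_in) e^(−t/τ). Set C = 1.97 and solve for t:
e^(−t/τ) = (C − C_in)/(C₀ − C_in) = (1.97 − 2.26)/(0 − 2.26) = 0.12832
t = −τ ln(…) = 51.178 × 2.0532 = 105.08 s.

105 s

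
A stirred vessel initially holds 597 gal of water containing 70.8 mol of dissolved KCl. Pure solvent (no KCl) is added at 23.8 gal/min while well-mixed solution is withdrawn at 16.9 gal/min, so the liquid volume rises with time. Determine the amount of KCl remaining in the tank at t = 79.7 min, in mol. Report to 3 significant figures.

14.3 mol

Total volume: dV/dt = Q_in − Q_out = 6.9000 gal/min, so V(t) = 597 + 6.9000 t and V(79.7) = 1146.9 gal.
No KCl enters, so dm/dt = −Q_out · (m/V).
Separate: dm/m = −Q_out dt/V(t) ⇒ ln(m/m₀) = −(Q_out/(Q_in−Q_out)) ln(V/V₀).
m = m₀ (V₀/V)^(Q_out/(Q_in−Q_out)) = 70.8 × (597/1146.9)^(2.4493) = 14.306 mol.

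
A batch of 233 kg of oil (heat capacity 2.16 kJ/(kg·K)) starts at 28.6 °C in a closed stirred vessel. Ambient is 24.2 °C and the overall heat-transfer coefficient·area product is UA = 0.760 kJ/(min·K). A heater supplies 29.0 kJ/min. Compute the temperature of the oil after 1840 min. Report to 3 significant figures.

60.3 °C

M c_p dT/dt = −UA(T − T_amb) + Q̇.
dT/dt = (T_ss − T)/τ with T_ss = T_amb + Q̇/UA = 24.2 + 29.0/0.760 = 62.358 °C, τ = M c_p/UA = 233·2.16/0.760 = 662.21 min.
Integrating: T(t) = T_ss + (T₀ − T_ss) e^(−t/τ).
T(1840) = 62.358 + (-33.758)·0.062127 = 60.261 °C.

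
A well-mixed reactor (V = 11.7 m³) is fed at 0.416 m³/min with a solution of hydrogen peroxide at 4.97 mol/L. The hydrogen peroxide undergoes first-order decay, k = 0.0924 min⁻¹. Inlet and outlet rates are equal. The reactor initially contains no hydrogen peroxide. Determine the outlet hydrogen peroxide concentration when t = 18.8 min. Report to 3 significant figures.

V dC/dt = Q(C_in − C) − k V C.
This is linear with rate a = Q/V + k = 0.12796 min⁻¹.
C_ss = Q C_in/(Q + kV) = 1.3810 mol/L; C(t) = C_ss + (C₀ − C_ss) e^(−a t).
C(18.8) = 1.3810 + (-1.3810)·e^(−0.12796·18.8) = 1.3810 + (-1.3810)·0.090215 = 1.2564 mol/L.

1.26 mol/L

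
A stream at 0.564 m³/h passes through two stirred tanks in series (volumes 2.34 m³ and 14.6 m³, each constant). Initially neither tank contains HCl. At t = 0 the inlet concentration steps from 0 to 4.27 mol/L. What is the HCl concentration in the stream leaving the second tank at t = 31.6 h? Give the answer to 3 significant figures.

Time constants: τᵢ = Vᵢ/Q for each well-mixed tank.
τ₁ = 2.34/0.564 = 4.1489 h; τ₂ = 14.6/0.564 = 25.887 h.
Tank 1: C₁ = C_in(1 − e^(−t/τ₁)). Tank 2 (τ₁ ≠ τ₂): C₂ = C_in[1 − (τ₁ e^(−t/τ₁) − τ₂ e^(−t/τ₂))/(τ₁ − τ₂)].
At t = 31.6: e^(−t/τ₁) = 0.00049231, e^(−t/τ₂) = 0.29502.
C₂ = 4.27·[1 − (4.1489·0.00049231 − 25.887·0.29502)/(-21.738)] = 4.27·0.64877 = 2.7702 mol/L.

2.77 mol/L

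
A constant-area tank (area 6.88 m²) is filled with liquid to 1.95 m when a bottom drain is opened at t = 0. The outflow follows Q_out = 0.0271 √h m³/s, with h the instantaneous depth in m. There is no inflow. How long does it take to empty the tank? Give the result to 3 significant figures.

With no inflow, A dh/dt = −0.0271 √h.
This is separable: 2 d(√h)/dt = −0.0271/A, so √h = √h₀ − (0.0271/(2A)) t.
Set h = 0: 2√h₀ = (0.0271/A) t_empty ⇒ t_empty = 2A√h₀/0.0271.
t_empty = 2·6.88·√1.95/0.0271 = 13.760·1.3964/0.0271 = 709.03 s.

709 s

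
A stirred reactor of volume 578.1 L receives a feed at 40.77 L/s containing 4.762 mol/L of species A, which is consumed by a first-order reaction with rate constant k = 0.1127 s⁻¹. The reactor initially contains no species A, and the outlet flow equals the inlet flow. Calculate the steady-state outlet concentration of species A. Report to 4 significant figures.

1.833 mol/L

Accumulation = in − out − consumed: V dC/dt = Q C_in − Q C − k V C.
At steady state: 0 = Q C_in − (Q + kV) C_ss, so C_ss = Q C_in/(Q + kV).
C_ss = 40.77·4.762/(40.77 + 0.1127·578.1) = 194.147/105.922 = 1.83292 mol/L.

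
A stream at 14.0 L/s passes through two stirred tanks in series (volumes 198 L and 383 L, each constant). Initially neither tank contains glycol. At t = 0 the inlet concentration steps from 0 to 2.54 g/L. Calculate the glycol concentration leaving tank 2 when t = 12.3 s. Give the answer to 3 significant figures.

Time constants: τᵢ = Vᵢ/Q for each well-mixed tank.
τ₁ = 198/14.0 = 14.143 s; τ₂ = 383/14.0 = 27.357 s.
Solving the cascade with C₁(0)=C₂(0)=0 gives C₂(t) = C_in[1 − (τ₁ e^(−t/τ₁) − τ₂ e^(−t/τ₂))/(τ₁ − τ₂)].
At t = 12.3: e^(−t/τ₁) = 0.41908, e^(−t/τ₂) = 0.63788.
C₂ = 2.54·[1 − (14.143·0.41908 − 27.357·0.63788)/(-13.214)] = 2.54·0.12795 = 0.32499 g/L.

0.325 g/L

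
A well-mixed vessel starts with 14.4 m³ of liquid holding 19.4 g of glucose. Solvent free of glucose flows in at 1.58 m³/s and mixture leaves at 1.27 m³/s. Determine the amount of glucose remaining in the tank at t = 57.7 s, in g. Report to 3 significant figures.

0.710 g

Let m(t) be the amount of glucose. Volume: V(t) = V₀ + (Q_in − Q_out) t = 14.4 + 0.31000 t; V(57.7) = 32.287 m³.
Species balance (pure solvent in): dm/dt = −Q_out · m/V(t).
Separate: dm/m = −Q_out dt/V(t) ⇒ ln(m/m₀) = −(Q_out/(Q_in−Q_out)) ln(V/V₀).
m = m₀ (V₀/V)^(Q_out/(Q_in−Q_out)) = 19.4 × (14.4/32.287)^(4.0968) = 0.70991 g.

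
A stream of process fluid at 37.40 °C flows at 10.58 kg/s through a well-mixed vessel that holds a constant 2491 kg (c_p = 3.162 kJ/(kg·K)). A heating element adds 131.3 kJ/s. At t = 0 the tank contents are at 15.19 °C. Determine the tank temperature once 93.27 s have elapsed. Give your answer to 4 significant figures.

First-law balance (no shaft work): M c_p dT/dt = ṁ c_p (T_in − T) + 131.3.
τ = M/ṁ = 235.444 s; T_ss = T_in + Q̇/(ṁ c_p) = 37.40 + 131.3/(10.58·3.162) = 41.3248 °C.
This is linear first-order; T(t) = T_ss + (T₀ − T_ss) e^(−t/τ).
T(93.27) = 41.3248 + (-26.1348)·e^(−93.27/235.444) = 41.3248 + (-26.1348)·0.672909 = 23.7384 °C.

23.74 °C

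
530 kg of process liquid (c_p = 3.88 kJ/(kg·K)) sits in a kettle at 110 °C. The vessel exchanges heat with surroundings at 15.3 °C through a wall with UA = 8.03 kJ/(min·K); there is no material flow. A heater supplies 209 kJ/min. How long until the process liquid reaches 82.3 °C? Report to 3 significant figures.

Lumped-capacitance energy balance: M c_p dT/dt = UA(T_amb − T) + Q̇.
τ = M c_p/UA = 256.09 min; T_ss = T_amb + Q̇/UA = 15.3 + 209/8.03 = 41.327 °C.
T(t) = T_ss + (T₀ − T_ss)e^(−t/τ); set T = 82.3:
t = −τ ln[(T − T_ss)/(T₀ − T_ss)] = −256.09 · ln(0.59664) = 132.26 min.

132 min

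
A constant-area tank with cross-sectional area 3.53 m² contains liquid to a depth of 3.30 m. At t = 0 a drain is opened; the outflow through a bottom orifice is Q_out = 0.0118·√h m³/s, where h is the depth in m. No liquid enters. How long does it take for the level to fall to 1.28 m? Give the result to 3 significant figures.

Volume balance on the tank: A dh/dt = −0.0118 √h.
This is separable: 2 d(√h)/dt = −0.0118/A, so √h = √h₀ − (0.0118/(2A)) t.
t = 2A(√h₀ − √h)/0.0118 = 2·3.53·(√3.30 − √1.28)/0.0118
  = 7.0600 × (1.8166 − 1.1314) / 0.0118 = 409.97 s.

410 s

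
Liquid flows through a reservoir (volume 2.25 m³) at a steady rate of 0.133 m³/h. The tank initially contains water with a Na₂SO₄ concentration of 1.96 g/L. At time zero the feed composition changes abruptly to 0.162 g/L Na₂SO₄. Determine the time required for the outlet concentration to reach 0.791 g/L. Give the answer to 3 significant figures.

Accumulation = in − out for the solute gives V dC/dt = Q(C_in − C), so τ = V/Q = 16.917 h.
C(t) = C_in + (C₀ − C_in) e^(−t/τ). Set C = 0.791 and solve for t:
e^(−t/τ) = (C − C_in)/(C₀ − C_in) = (0.791 − 0.162)/(1.96 − 0.162) = 0.34983
t = −τ ln(…) = 16.917 × 1.0503 = 17.768 h.

17.8 h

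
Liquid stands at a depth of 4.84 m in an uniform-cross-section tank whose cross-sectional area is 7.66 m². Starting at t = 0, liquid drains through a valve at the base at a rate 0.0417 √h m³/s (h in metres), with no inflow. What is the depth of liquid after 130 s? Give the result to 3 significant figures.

With no inflow, A dh/dt = −0.0417 √h.
∫ h^(−1/2) dh = −(0.0417/A) ∫ dt, giving 2√h = 2√h₀ − (0.0417/A) t.
√h = √4.84 − 0.0417·130/(2·7.66) = 2.2000 − 0.35385 = 1.8461.
h = 1.8461² = 3.4083 m.

3.41 m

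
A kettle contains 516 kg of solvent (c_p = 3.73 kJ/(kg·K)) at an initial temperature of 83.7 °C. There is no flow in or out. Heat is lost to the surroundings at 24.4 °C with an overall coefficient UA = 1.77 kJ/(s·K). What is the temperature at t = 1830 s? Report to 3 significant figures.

M c_p dT/dt = −UA(T − T_amb).
dT/dt = (T_ss − T)/τ with T_ss = T_amb = 24.400 °C, τ = M c_p/UA = 516·3.73/1.77 = 1087.4 s.
Integrating: T(t) = T_ss + (T₀ − T_ss) e^(−t/τ).
T(1830) = 24.400 + (59.300)·0.18583 = 35.420 °C.

35.4 °C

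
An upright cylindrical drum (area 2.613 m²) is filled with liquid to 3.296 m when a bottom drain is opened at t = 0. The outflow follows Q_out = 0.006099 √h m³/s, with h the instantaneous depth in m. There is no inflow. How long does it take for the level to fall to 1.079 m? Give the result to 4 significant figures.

With no inflow, A dh/dt = −0.006099 √h.
This is separable: 2 d(√h)/dt = −0.006099/A, so √h = √h₀ − (0.006099/(2A)) t.
t = 2A(√h₀ − √h)/0.006099 = 2·2.613·(√3.296 − √1.079)/0.006099
  = 5.22600 × (1.81549 − 1.03875) / 0.006099 = 665.559 s.

665.6 s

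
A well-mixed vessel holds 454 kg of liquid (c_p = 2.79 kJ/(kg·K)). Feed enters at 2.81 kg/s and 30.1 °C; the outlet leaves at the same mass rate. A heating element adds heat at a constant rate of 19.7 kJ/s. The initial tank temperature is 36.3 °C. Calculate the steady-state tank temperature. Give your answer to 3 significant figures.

Unsteady energy balance on the tank contents: M c_p dT/dt = ṁ c_p (T_in − T) + 19.7.
At steady state dT/dt = 0 ⇒ T_ss = T_in + Q̇/(ṁ c_p) = 30.1 + 19.7/(2.81·2.79) = 32.613 °C.

32.6 °C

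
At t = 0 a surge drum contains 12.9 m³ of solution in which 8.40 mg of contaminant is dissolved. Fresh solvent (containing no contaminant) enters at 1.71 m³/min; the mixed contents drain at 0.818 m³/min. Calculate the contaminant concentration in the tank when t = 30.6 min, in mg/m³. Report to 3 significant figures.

Total volume: dV/dt = Q_in − Q_out = 0.89200 m³/min, so V(t) = 12.9 + 0.89200 t and V(30.6) = 40.195 m³.
Solute balance: dm/dt = 0 − Q_out C = −Q_out m/V(t).
dm/m = −Q_out dt/(V₀ + 0.89200 t); integrating gives ln(m/m₀) = −(Q_out/(Q_in−Q_out)) ln(V/V₀).
m = m₀ (V₀/V)^(Q_out/(Q_in−Q_out)) = 8.40 × (12.9/40.195)^(0.91704) = 2.9624 mg.
C = m/V = 2.9624/40.195 = 0.073700 mg/m³.

0.0737 mg/m³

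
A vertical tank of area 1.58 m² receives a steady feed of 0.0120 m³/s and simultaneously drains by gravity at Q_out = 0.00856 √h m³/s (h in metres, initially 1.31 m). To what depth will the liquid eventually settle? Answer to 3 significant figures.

1.97 m

Unsteady balance on liquid volume: A dh/dt = Q_in − 0.00856 √h. At steady state dh/dt = 0:
Q_in = 0.00856 √h_ss ⇒ √h_ss = 0.0120/0.00856 = 1.4019.
h_ss = 1.4019² = 1.9652 m. (Since h₀ = 1.31 m < h_ss, the level will rise toward this value.)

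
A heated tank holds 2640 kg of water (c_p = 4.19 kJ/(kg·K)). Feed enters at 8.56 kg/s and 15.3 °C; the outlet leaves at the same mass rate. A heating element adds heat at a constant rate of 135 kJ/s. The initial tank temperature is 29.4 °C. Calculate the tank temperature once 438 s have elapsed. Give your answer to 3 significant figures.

21.6 °C

Unsteady energy balance on the tank contents: M c_p dT/dt = ṁ c_p (T_in − T) + 135.
Rearrange: dT/dt = (T_ss − T)/τ with τ = M/ṁ = 308.41 s and T_ss = T_in + Q̇/(ṁ c_p) = 19.064 °C.
This is linear first-order; T(t) = T_ss + (T₀ − T_ss) e^(−t/τ).
T(438) = 19.064 + (10.336)·e^(−438/308.41) = 19.064 + (10.336)·0.24167 = 21.562 °C.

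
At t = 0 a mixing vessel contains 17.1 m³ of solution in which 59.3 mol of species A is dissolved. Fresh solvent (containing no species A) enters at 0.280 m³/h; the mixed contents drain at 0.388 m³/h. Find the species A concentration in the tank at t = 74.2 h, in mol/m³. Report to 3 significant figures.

0.673 mol/m³

Total volume: dV/dt = Q_in − Q_out = -0.10800 m³/h, so V(t) = 17.1 − 0.10800 t and V(74.2) = 9.0864 m³.
No species A enters, so dm/dt = −Q_out · (m/V).
dm/m = −Q_out dt/(V₀ − 0.10800 t); integrating gives ln(m/m₀) = −(Q_out/(Q_in−Q_out)) ln(V/V₀).
m = m₀ (V₀/V)^(Q_out/(Q_in−Q_out)) = 59.3 × (17.1/9.0864)^(-3.5926) = 6.1166 mol.
C = m/V = 6.1166/9.0864 = 0.67317 mol/m³.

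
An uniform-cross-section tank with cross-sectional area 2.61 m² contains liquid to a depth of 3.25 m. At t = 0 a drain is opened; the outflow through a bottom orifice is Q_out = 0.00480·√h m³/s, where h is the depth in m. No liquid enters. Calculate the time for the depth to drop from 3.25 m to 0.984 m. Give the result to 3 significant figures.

A dh/dt = −Q_out = −0.00480 √h.
∫ h^(−1/2) dh = −(0.00480/A) ∫ dt, giving 2√h = 2√h₀ − (0.00480/A) t.
t = 2A(√h₀ − √h)/0.00480 = 2·2.61·(√3.25 − √0.984)/0.00480
  = 5.2200 × (1.8028 − 0.99197) / 0.00480 = 881.75 s.

882 s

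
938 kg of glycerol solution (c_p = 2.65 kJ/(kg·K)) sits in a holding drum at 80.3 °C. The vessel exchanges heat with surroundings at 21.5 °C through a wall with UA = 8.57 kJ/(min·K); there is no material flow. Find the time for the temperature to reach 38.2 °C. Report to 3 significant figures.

M c_p dT/dt = −UA(T − T_amb).
τ = M c_p/UA = 290.05 min; T_ss = T_amb = 21.500 °C.
T(t) = T_ss + (T₀ − T_ss)e^(−t/τ); set T = 38.2:
t = −τ ln[(T − T_ss)/(T₀ − T_ss)] = −290.05 · ln(0.28401) = 365.09 min.

365 min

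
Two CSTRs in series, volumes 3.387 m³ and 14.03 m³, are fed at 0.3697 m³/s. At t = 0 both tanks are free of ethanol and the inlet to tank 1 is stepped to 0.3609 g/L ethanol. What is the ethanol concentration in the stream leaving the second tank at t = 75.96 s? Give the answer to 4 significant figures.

Species balance on tank i: dCᵢ/dt = (Cᵢ₋₁ − Cᵢ)/τᵢ with τᵢ = Vᵢ/Q.
τ₁ = 3.387/0.3697 = 9.16148 s; τ₂ = 14.03/0.3697 = 37.9497 s.
Solving the cascade with C₁(0)=C₂(0)=0 gives C₂(t) = C_in[1 − (τ₁ e^(−t/τ₁) − τ₂ e^(−t/τ₂))/(τ₁ − τ₂)].
At t = 75.96: e^(−t/τ₁) = 0.000250705, e^(−t/τ₂) = 0.135119.
C₂ = 0.3609·[1 − (9.16148·0.000250705 − 37.9497·0.135119)/(-28.7882)] = 0.3609·0.821961 = 0.296646 g/L.

0.2966 g/L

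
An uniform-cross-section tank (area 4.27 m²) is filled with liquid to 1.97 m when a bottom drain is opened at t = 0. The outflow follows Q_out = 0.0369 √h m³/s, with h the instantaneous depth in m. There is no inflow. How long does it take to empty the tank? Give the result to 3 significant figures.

325 s

Accumulation of liquid (constant cross-section A): A dh/dt = −0.0369 √h.
Separate and integrate: 2(√h − √h₀) = −(0.0369/A) t.
Tank is empty when √h = 0: t_empty = 2A√h₀/0.0369.
t_empty = 2·4.27·√1.97/0.0369 = 8.5400·1.4036/0.0369 = 324.84 s.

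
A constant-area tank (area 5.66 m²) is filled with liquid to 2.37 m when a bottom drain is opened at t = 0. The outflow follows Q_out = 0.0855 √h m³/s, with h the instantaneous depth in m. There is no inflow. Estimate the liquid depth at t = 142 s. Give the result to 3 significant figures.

Accumulation of liquid (constant cross-section A): A dh/dt = −0.0855 √h.
This is separable: 2 d(√h)/dt = −0.0855/A, so √h = √h₀ − (0.0855/(2A)) t.
√h = √2.37 − 0.0855·142/(2·5.66) = 1.5395 − 1.0725 = 0.46695.
h = 0.46695² = 0.21805 m.

0.218 m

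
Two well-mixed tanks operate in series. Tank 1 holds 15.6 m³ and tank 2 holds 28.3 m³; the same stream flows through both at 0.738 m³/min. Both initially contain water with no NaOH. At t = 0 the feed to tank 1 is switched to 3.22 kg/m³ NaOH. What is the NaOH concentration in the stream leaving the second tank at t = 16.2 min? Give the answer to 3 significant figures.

0.355 kg/m³

Species balance on tank i: dCᵢ/dt = (Cᵢ₋₁ − Cᵢ)/τᵢ with τᵢ = Vᵢ/Q.
τ₁ = 15.6/0.738 = 21.138 min; τ₂ = 28.3/0.738 = 38.347 min.
Tank 1: C₁ = C_in(1 − e^(−t/τ₁)). Tank 2 (τ₁ ≠ τ₂): C₂ = C_in[1 − (τ₁ e^(−t/τ₁) − τ₂ e^(−t/τ₂))/(τ₁ − τ₂)].
At t = 16.2: e^(−t/τ₁) = 0.46469, e^(−t/τ₂) = 0.65543.
C₂ = 3.22·[1 − (21.138·0.46469 − 38.347·0.65543)/(-17.209)] = 3.22·0.11027 = 0.35507 kg/m³.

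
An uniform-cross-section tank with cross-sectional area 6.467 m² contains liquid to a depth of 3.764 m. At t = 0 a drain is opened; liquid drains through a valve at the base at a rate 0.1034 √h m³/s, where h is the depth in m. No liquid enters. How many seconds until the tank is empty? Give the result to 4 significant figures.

A dh/dt = −Q_out = −0.1034 √h.
∫ h^(−1/2) dh = −(0.1034/A) ∫ dt, giving 2√h = 2√h₀ − (0.1034/A) t.
Set h = 0: 2√h₀ = (0.1034/A) t_empty ⇒ t_empty = 2A√h₀/0.1034.
t_empty = 2·6.467·√3.764/0.1034 = 12.9340·1.94010/0.1034 = 242.682 s.

242.7 s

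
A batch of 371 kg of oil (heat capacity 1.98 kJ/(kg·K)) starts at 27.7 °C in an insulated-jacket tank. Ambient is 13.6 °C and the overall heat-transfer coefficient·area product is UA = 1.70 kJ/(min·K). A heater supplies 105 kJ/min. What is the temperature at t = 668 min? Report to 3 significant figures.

65.2 °C

M c_p dT/dt = −UA(T − T_amb) + Q̇.
dT/dt = (T_ss − T)/τ with T_ss = T_amb + Q̇/UA = 13.6 + 105/1.70 = 75.365 °C, τ = M c_p/UA = 371·1.98/1.70 = 432.11 min.
This is linear first-order; T(t) = T_ss + (T₀ − T_ss) e^(−t/τ).
T(668) = 75.365 + (-47.665)·0.21312 = 65.207 °C.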